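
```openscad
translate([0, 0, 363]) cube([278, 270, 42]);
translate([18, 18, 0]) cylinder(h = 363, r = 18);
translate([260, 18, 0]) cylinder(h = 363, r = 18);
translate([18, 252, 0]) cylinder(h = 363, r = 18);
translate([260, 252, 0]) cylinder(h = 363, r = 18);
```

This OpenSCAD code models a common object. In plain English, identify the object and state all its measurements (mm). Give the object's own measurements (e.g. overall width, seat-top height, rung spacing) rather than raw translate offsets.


A four-legged stool. The seat is a 278×270×42 mm slab whose top surface is at z = 405 mm; four round legs, each 36 mm in diameter, run from the floor (z = 0) to the underside of the seat, each leg's axis is inset half a diameter from the nearest pair of seat edges (so the leg's bounding box is flush with the corner).


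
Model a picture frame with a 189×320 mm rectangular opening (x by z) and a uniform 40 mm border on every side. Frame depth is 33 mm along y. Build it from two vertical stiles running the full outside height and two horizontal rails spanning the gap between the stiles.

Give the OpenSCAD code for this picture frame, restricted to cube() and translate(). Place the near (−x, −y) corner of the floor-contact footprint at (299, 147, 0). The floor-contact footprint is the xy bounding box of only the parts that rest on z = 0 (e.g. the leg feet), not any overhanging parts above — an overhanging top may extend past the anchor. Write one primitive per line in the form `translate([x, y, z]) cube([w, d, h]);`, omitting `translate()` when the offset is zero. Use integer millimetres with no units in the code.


translate([299, 147, 0]) cube([40, 33, 400]);
translate([528, 147, 0]) cube([40, 33, 400]);
translate([339, 147, 0]) cube([189, 33, 40]);
translate([339, 147, 360]) cube([189, 33, 40]);


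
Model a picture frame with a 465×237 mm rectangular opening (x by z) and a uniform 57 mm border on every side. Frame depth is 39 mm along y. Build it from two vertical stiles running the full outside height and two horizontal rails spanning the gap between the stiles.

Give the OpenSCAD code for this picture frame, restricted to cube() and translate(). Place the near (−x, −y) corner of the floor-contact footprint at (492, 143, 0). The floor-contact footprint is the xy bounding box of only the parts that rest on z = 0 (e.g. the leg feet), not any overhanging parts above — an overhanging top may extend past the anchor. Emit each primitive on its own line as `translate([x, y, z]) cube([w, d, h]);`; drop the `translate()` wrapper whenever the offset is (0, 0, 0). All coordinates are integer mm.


translate([492, 143, 0]) cube([57, 39, 351]);
translate([1014, 143, 0]) cube([57, 39, 351]);
translate([549, 143, 0]) cube([465, 39, 57]);
translate([549, 143, 294]) cube([465, 39, 57]);


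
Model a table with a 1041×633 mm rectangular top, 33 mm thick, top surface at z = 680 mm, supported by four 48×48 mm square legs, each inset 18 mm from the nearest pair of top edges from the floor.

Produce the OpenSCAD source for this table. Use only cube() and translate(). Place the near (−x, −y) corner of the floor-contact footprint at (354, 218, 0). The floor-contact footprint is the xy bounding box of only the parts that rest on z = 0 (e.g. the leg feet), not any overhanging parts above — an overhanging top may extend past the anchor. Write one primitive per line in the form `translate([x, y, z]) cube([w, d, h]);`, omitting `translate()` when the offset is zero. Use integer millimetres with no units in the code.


// leg_h = 680 - 33 = 647
translate([336, 200, 647]) cube([1041, 633, 33]);
translate([354, 218, 0]) cube([48, 48, 647]);
translate([1311, 218, 0]) cube([48, 48, 647]);
translate([354, 767, 0]) cube([48, 48, 647]);
translate([1311, 767, 0]) cube([48, 48, 647]);


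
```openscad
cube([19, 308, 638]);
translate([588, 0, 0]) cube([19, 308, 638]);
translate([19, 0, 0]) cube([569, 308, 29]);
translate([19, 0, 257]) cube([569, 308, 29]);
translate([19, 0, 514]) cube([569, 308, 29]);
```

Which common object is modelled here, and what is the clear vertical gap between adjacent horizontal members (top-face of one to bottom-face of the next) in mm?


A bookshelf. The clear shelf gap is 228 mm.

Two tall side panels with 3 horizontal boards between them — a bookshelf. The first two shelf undersides are at z = 0 and z = 257; with shelf thickness 29, the clear gap is 257 − 0 − 29 = 228 mm.


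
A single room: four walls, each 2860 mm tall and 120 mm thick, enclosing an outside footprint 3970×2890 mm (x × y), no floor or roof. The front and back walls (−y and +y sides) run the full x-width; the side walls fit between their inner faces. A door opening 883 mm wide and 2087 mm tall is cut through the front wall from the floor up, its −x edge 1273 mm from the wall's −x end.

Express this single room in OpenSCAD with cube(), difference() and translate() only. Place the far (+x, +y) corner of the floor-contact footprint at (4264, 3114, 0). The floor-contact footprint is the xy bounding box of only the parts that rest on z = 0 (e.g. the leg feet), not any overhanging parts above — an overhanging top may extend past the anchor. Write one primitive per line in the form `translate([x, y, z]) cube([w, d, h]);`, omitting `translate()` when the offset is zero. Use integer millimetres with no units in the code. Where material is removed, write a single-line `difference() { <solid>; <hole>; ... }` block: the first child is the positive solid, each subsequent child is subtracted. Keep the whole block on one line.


difference() { translate([294, 224, 0]) cube([3970, 120, 2860]); translate([1567, 224, 0]) cube([883, 120, 2087]); }
translate([294, 2994, 0]) cube([3970, 120, 2860]);
translate([294, 344, 0]) cube([120, 2650, 2860]);
translate([4144, 344, 0]) cube([120, 2650, 2860]);


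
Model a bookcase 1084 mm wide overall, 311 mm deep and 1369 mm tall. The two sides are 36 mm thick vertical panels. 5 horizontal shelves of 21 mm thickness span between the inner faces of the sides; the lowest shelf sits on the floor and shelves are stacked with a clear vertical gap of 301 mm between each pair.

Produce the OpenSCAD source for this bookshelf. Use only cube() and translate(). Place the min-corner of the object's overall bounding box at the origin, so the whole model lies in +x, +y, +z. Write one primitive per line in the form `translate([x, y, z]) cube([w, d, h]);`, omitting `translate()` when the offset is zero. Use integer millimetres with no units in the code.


cube([36, 311, 1369]);
translate([1048, 0, 0]) cube([36, 311, 1369]);
translate([36, 0, 0]) cube([1012, 311, 21]);
translate([36, 0, 322]) cube([1012, 311, 21]);
translate([36, 0, 644]) cube([1012, 311, 21]);
translate([36, 0, 966]) cube([1012, 311, 21]);
translate([36, 0, 1288]) cube([1012, 311, 21]);


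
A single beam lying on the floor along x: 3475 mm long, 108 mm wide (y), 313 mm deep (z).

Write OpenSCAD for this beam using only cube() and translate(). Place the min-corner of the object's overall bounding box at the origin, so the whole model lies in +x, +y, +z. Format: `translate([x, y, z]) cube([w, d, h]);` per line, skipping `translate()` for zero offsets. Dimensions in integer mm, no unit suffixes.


cube([3475, 108, 313]);


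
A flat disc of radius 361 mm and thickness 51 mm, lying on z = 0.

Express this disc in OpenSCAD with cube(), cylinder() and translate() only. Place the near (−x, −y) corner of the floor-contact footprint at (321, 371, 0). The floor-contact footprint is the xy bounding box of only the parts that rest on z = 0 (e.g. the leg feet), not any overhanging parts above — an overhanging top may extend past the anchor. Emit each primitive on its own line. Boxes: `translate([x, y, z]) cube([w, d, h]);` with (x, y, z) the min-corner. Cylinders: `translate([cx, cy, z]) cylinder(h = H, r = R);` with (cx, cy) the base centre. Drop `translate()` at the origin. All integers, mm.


translate([682, 732, 0]) cylinder(h = 51, r = 361);


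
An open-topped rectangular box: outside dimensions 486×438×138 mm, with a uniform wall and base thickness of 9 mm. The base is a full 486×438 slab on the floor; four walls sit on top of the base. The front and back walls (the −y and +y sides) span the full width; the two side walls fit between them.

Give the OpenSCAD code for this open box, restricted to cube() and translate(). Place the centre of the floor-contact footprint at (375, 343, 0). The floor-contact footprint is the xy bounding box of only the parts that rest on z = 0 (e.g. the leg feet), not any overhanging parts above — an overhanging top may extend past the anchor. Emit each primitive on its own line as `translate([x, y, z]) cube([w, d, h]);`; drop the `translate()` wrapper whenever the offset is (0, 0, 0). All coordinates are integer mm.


translate([132, 124, 0]) cube([486, 438, 9]);
translate([132, 124, 9]) cube([486, 9, 129]);
translate([132, 553, 9]) cube([486, 9, 129]);
translate([132, 133, 9]) cube([9, 420, 129]);
translate([609, 133, 9]) cube([9, 420, 129]);


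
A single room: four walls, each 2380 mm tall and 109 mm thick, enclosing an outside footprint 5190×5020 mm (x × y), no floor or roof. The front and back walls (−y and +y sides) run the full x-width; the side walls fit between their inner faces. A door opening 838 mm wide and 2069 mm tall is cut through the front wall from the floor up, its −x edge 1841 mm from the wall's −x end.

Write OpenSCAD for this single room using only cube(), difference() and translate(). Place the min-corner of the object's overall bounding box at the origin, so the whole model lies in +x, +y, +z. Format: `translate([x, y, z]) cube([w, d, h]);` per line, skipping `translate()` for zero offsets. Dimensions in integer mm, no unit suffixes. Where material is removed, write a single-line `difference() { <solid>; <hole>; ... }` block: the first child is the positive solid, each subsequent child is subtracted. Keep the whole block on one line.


difference() { cube([5190, 109, 2380]); translate([1841, 0, 0]) cube([838, 109, 2069]); }
translate([0, 4911, 0]) cube([5190, 109, 2380]);
translate([0, 109, 0]) cube([109, 4802, 2380]);
translate([5081, 109, 0]) cube([109, 4802, 2380]);


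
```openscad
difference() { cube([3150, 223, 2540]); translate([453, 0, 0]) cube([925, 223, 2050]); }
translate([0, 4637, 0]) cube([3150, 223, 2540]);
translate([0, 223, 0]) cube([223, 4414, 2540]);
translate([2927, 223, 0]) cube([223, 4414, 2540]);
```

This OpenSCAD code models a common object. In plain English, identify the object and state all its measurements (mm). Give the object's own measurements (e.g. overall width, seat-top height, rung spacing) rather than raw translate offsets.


A single room: four walls, each 2540 mm tall and 223 mm thick, enclosing an outside footprint 3150×4860 mm (x × y), no floor or roof. The front and back walls (−y and +y sides) run the full x-width; the side walls fit between their inner faces. A door opening 925 mm wide and 2050 mm tall is cut through the front wall from the floor up, its −x edge 453 mm from the wall's −x end.


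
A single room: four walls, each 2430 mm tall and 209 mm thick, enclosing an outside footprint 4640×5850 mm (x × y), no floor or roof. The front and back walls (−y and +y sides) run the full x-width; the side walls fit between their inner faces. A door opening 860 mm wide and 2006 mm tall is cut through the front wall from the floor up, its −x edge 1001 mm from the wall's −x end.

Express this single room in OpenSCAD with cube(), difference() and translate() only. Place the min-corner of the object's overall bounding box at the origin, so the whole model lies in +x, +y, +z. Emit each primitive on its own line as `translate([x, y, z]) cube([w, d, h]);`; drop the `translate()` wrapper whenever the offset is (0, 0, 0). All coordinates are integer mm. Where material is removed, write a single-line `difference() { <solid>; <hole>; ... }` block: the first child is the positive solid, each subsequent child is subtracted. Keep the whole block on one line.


difference() { cube([4640, 209, 2430]); translate([1001, 0, 0]) cube([860, 209, 2006]); }
translate([0, 5641, 0]) cube([4640, 209, 2430]);
translate([0, 209, 0]) cube([209, 5432, 2430]);
translate([4431, 209, 0]) cube([209, 5432, 2430]);


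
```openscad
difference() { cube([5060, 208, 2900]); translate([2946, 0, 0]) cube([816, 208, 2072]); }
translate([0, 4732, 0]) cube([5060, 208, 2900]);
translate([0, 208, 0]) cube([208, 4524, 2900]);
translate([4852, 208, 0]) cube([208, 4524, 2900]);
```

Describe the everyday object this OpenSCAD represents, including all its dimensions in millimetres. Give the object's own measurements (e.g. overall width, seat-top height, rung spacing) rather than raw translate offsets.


A single room: four walls, each 2900 mm tall and 208 mm thick, enclosing an outside footprint 5060×4940 mm (x × y), no floor or roof. The front and back walls (−y and +y sides) run the full x-width; the side walls fit between their inner faces. A door opening 816 mm wide and 2072 mm tall is cut through the front wall from the floor up, its −x edge 2946 mm from the wall's −x end.


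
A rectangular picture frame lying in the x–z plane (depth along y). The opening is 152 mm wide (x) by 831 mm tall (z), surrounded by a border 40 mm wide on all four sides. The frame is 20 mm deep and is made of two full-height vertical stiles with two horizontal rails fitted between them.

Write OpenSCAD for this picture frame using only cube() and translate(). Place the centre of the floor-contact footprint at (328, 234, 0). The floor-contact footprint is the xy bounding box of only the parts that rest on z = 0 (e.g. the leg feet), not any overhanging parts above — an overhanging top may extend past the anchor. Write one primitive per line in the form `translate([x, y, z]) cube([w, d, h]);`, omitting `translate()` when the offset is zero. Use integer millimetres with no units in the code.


translate([212, 224, 0]) cube([40, 20, 911]);
translate([404, 224, 0]) cube([40, 20, 911]);
translate([252, 224, 0]) cube([152, 20, 40]);
translate([252, 224, 871]) cube([152, 20, 40]);


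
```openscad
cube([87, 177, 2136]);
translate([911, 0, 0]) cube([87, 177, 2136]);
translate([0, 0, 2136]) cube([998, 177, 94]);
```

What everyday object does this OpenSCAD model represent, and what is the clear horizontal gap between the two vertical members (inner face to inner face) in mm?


A door frame. The clear opening width is 824 mm.

Two 2136 mm tall posts with a header on top — a door frame. The left jamb is 87 mm wide at x = 0; the right jamb starts at x = 911. The clear opening is 911 − 87 = 824 mm.


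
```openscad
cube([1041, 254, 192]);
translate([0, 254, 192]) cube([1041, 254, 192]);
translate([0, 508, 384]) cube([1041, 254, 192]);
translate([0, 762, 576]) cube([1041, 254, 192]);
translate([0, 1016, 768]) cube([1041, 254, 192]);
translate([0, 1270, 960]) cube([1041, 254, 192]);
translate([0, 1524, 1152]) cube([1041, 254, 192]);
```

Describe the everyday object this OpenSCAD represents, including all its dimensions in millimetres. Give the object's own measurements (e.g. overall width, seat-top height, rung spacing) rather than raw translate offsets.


A straight staircase of 7 solid steps. Each step is 1041 mm wide (x), 254 mm deep (y, the going) and 192 mm tall (the rise). The first step rests on the floor; each subsequent step sits one going further in +y and one rise higher in +z, directly behind and above the previous step with no overlap.


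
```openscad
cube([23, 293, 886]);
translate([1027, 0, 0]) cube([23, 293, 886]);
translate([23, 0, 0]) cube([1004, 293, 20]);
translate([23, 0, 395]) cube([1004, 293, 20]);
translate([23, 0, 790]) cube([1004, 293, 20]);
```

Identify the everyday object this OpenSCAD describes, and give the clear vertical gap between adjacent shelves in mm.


A bookshelf. The clear shelf gap is 375 mm.

Two tall side panels with 3 horizontal boards between them — a bookshelf. The first two shelf undersides are at z = 0 and z = 395; with shelf thickness 20, the clear gap is 395 − 0 − 20 = 375 mm.


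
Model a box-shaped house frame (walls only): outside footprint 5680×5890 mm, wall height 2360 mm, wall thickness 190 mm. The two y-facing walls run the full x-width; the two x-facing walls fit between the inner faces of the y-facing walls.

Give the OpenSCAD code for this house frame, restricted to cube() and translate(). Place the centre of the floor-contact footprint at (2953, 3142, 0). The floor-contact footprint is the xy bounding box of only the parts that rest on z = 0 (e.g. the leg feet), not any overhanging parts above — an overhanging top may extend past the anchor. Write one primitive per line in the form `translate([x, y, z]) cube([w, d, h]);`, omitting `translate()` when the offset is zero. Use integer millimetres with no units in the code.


translate([113, 197, 0]) cube([5680, 190, 2360]);
translate([113, 5897, 0]) cube([5680, 190, 2360]);
translate([113, 387, 0]) cube([190, 5510, 2360]);
translate([5603, 387, 0]) cube([190, 5510, 2360]);


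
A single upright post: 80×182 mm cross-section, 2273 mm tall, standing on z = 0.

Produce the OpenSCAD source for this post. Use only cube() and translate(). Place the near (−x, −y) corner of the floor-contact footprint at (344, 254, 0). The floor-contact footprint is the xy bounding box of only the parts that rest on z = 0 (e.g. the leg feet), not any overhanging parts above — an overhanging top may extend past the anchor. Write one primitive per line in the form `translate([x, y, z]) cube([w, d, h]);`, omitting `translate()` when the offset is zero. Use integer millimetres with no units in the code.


translate([344, 254, 0]) cube([80, 182, 2273]);


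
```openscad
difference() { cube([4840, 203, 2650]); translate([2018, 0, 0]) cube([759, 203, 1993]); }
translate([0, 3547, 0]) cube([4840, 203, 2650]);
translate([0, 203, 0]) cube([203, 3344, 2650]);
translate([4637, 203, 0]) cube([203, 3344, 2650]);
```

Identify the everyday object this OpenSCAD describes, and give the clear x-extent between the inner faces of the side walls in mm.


A single room. The interior width is 4434 mm.

Four walls enclosing a rectangle with a door in the front wall — a room. Outside width 4840 minus two 203 mm walls gives 4434 mm.


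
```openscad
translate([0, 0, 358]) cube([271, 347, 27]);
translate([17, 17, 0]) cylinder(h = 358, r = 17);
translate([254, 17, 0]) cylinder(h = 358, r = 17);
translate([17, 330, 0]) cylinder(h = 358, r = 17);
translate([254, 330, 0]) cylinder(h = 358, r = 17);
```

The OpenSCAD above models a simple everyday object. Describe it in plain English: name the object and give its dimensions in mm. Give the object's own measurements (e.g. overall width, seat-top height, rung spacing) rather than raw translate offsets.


A simple wooden stool: a rectangular seat 271 mm (x) by 347 mm (y), 27 mm thick, top face at z = 385 mm, on four round legs, each 34 mm in diameter. The legs rest on z = 0, each leg's axis is inset half a diameter from the nearest pair of seat edges (so the leg's bounding box is flush with the corner).


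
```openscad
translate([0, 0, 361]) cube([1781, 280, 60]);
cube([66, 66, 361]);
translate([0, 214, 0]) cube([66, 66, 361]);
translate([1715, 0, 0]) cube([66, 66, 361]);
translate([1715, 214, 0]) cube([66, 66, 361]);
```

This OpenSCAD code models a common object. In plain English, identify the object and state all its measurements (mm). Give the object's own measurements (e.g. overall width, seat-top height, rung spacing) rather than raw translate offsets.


A long wooden bench with a 1781 mm (x) × 280 mm (y) seat, 60 mm thick, its top surface 421 mm above the floor. Four 66 mm square legs at the seat corners, flush with the edges, run from z = 0 to the seat underside.


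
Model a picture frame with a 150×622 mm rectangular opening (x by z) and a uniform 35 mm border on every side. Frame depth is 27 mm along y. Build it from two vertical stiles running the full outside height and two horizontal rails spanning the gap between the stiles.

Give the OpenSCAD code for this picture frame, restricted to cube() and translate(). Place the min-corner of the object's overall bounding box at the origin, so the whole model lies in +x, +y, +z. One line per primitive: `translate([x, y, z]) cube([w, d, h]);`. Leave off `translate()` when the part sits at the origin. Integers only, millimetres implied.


cube([35, 27, 692]);
translate([185, 0, 0]) cube([35, 27, 692]);
translate([35, 0, 0]) cube([150, 27, 35]);
translate([35, 0, 657]) cube([150, 27, 35]);


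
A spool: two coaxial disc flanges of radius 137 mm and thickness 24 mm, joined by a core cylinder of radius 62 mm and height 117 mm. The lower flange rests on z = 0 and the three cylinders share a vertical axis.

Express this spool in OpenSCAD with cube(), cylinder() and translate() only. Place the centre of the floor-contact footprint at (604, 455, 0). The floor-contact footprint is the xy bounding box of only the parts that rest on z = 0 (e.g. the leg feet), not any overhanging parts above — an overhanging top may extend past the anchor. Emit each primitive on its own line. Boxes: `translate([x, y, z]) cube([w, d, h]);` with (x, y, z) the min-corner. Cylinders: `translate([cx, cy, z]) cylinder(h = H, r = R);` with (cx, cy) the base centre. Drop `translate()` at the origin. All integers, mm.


translate([604, 455, 0]) cylinder(h = 24, r = 137);
translate([604, 455, 24]) cylinder(h = 117, r = 62);
translate([604, 455, 141]) cylinder(h = 24, r = 137);


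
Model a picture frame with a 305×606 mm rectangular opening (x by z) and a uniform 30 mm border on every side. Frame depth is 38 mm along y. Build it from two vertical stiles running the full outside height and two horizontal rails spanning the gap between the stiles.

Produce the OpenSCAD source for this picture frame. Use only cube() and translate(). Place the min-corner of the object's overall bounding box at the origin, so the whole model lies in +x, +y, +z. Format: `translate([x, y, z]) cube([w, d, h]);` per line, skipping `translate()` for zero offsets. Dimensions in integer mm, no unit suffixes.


cube([30, 38, 666]);
translate([335, 0, 0]) cube([30, 38, 666]);
translate([30, 0, 0]) cube([305, 38, 30]);
translate([30, 0, 636]) cube([305, 38, 30]);


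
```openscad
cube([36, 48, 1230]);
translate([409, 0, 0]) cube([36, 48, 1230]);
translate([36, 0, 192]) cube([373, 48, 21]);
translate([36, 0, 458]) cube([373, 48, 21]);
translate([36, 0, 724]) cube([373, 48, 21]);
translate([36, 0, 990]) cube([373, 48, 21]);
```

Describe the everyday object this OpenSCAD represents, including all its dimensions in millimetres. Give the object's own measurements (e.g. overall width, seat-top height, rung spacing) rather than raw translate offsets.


A straight ladder. Two 36×48 mm vertical rails, 1230 mm tall, stand 445 mm apart (outside-to-outside) with their front faces coplanar on the −y side. 4 rungs, each 48 mm deep and 21 mm tall, span between the inner faces of the rails, front faces flush with the rails. The lowest rung's underside is at z = 192 mm and rungs are spaced 266 mm apart (underside to underside).


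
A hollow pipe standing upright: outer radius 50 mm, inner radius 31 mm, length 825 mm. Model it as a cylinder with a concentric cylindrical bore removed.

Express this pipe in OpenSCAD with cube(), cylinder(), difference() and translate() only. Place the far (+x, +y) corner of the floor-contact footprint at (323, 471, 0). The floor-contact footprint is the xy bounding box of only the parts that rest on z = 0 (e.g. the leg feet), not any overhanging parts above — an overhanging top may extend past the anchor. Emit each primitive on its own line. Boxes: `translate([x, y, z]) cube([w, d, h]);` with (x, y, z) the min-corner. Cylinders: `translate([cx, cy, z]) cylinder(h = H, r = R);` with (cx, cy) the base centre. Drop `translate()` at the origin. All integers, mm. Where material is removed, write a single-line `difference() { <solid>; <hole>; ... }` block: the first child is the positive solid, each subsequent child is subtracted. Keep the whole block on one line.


difference() { translate([273, 421, 0]) cylinder(h = 825, r = 50); translate([273, 421, 0]) cylinder(h = 825, r = 31); }


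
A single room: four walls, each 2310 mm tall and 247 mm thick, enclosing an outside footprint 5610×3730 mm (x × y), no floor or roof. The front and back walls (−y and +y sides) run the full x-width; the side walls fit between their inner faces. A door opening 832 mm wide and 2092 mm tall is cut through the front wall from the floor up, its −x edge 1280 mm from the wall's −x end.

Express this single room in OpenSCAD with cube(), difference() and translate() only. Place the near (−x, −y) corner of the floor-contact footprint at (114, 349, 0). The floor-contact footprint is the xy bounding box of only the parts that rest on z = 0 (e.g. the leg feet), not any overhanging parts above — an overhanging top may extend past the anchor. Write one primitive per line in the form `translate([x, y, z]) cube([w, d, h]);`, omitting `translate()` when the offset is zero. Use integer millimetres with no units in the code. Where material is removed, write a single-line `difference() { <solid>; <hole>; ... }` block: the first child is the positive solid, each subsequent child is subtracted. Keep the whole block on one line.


difference() { translate([114, 349, 0]) cube([5610, 247, 2310]); translate([1394, 349, 0]) cube([832, 247, 2092]); }
translate([114, 3832, 0]) cube([5610, 247, 2310]);
translate([114, 596, 0]) cube([247, 3236, 2310]);
translate([5477, 596, 0]) cube([247, 3236, 2310]);


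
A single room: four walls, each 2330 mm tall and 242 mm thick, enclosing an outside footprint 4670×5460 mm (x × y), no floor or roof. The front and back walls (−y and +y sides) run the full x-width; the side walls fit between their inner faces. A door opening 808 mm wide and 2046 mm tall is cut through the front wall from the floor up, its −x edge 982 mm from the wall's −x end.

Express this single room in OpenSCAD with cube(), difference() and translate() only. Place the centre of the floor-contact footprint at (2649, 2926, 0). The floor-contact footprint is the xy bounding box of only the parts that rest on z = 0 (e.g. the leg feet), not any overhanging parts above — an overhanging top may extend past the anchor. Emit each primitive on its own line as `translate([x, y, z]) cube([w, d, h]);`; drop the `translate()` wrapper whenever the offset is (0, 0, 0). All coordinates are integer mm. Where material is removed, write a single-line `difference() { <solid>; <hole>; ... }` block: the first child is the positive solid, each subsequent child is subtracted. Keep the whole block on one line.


difference() { translate([314, 196, 0]) cube([4670, 242, 2330]); translate([1296, 196, 0]) cube([808, 242, 2046]); }
translate([314, 5414, 0]) cube([4670, 242, 2330]);
translate([314, 438, 0]) cube([242, 4976, 2330]);
translate([4742, 438, 0]) cube([242, 4976, 2330]);


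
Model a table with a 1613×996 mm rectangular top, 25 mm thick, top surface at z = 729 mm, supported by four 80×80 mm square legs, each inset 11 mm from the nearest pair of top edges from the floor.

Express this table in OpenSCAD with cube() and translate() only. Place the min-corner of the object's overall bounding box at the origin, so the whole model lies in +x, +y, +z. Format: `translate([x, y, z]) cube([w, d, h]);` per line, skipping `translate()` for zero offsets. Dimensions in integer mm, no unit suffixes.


translate([0, 0, 704]) cube([1613, 996, 25]);
translate([11, 11, 0]) cube([80, 80, 704]);
translate([1522, 11, 0]) cube([80, 80, 704]);
translate([11, 905, 0]) cube([80, 80, 704]);
translate([1522, 905, 0]) cube([80, 80, 704]);


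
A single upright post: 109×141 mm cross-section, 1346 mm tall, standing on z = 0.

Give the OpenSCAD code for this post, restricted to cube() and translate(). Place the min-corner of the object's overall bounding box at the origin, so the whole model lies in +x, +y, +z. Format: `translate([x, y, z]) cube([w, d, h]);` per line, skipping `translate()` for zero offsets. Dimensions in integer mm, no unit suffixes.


cube([109, 141, 1346]);


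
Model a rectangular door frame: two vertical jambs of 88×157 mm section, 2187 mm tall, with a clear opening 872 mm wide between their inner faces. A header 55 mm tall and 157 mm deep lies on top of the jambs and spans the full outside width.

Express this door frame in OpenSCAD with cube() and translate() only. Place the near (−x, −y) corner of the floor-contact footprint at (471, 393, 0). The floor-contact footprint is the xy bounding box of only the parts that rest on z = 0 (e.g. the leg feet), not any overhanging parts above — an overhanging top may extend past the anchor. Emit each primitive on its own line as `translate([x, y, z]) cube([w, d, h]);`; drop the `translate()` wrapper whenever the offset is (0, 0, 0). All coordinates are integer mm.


translate([471, 393, 0]) cube([88, 157, 2187]);
translate([1431, 393, 0]) cube([88, 157, 2187]);
translate([471, 393, 2187]) cube([1048, 157, 55]);


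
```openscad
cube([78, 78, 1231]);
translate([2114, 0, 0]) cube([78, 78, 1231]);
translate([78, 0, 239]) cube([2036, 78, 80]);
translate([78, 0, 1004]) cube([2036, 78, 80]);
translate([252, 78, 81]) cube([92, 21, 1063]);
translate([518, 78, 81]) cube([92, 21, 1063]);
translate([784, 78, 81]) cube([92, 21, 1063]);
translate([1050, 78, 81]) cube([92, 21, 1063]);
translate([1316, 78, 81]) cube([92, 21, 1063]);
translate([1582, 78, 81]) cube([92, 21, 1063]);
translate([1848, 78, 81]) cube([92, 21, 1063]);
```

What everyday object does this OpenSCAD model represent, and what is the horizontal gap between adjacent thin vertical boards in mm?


A fence section. The picket gap is 174 mm.

Two posts, two rails, 7 pickets — a fence section. Span 2036 mm holds 7 pickets of 92 mm with 8 equal gaps: ⌊(2036 − 7·92) / 8⌋ = 174 mm.


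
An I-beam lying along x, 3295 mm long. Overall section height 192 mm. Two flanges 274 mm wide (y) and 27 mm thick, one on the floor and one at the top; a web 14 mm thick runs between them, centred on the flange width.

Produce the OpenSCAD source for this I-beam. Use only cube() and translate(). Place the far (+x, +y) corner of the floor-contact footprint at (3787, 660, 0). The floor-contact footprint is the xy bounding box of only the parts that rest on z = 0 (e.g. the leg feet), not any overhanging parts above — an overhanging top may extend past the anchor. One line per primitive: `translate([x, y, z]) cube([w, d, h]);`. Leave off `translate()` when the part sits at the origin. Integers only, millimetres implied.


translate([492, 386, 0]) cube([3295, 274, 27]);
translate([492, 516, 27]) cube([3295, 14, 138]);
translate([492, 386, 165]) cube([3295, 274, 27]);


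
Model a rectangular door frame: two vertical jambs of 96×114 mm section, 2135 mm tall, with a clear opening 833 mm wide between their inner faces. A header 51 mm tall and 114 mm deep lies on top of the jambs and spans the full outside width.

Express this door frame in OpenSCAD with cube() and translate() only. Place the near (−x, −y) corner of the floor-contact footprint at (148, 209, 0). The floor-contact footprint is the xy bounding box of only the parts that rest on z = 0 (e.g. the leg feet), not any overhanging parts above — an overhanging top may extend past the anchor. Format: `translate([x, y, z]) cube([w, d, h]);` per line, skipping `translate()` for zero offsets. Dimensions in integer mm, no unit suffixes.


translate([148, 209, 0]) cube([96, 114, 2135]);
translate([1077, 209, 0]) cube([96, 114, 2135]);
translate([148, 209, 2135]) cube([1025, 114, 51]);


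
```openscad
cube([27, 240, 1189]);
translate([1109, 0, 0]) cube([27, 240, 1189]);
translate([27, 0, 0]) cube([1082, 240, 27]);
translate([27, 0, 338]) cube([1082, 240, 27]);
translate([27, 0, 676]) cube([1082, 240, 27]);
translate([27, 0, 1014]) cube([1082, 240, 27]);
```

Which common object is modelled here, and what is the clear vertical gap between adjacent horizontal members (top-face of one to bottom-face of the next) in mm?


A bookshelf. The clear shelf gap is 311 mm.

Two tall side panels with 4 horizontal boards between them — a bookshelf. The first two shelf undersides are at z = 0 and z = 338; with shelf thickness 27, the clear gap is 338 − 0 − 27 = 311 mm.


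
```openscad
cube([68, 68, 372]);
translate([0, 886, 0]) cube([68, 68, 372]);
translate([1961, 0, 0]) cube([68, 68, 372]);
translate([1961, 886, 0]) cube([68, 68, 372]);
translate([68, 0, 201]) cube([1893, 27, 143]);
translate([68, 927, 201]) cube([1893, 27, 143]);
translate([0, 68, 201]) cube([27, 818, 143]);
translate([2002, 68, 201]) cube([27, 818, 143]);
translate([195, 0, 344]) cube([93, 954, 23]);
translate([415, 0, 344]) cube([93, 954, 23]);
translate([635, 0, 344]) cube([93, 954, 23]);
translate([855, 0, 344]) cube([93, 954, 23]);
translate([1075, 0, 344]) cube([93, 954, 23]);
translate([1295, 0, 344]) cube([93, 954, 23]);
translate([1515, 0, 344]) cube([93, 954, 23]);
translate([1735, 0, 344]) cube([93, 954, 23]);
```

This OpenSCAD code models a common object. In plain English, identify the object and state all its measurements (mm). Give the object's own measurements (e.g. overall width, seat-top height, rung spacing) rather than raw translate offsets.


A bed frame 2029 mm long (x) by 954 mm wide (y). Four 68×68 mm corner posts, 372 mm tall, at the corners of the footprint. Four rails of 27 mm thickness and 143 mm height run between adjacent posts with their undersides at z = 201 mm, their outer faces flush with the outside of the frame (the two x-running rails run between the posts' inner faces; the two y-running rails run between the posts' inner faces). 8 slats, each 93 mm wide (x) and 23 mm thick, lie across the top of the two x-running rails, running the full 954 mm width of the frame in y; along x they sit between the end posts with a 127 mm gap after the −x posts and between neighbouring slats, leaving 133 mm before the +x posts.


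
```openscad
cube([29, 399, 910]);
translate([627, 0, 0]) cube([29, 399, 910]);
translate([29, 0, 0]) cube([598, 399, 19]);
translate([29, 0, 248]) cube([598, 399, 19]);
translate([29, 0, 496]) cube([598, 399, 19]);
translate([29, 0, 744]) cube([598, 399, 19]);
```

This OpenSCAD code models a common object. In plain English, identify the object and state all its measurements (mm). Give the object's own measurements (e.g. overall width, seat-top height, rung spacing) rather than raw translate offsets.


An open bookshelf. Two side panels, each 29 mm thick, 399 mm deep and 910 mm tall, stand 656 mm apart (outside-to-outside). Between them sit 4 shelves, each 19 mm thick and 399 mm deep, spanning the full gap between the sides. The bottom shelf rests on the floor (its underside at z = 0) and the clear gap between one shelf's top and the next shelf's underside is 229 mm.


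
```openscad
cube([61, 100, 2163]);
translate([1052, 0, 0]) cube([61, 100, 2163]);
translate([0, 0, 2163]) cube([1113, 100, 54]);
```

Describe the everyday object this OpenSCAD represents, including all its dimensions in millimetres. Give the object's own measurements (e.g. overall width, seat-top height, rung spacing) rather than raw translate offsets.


A door frame. The clear opening is 991 mm wide and 2163 mm high. Two 61 mm wide jambs, 100 mm deep, stand either side of the opening from the floor to the top of the opening. A 54 mm thick head sits across the top of both jambs, spanning the full outside width of the frame.


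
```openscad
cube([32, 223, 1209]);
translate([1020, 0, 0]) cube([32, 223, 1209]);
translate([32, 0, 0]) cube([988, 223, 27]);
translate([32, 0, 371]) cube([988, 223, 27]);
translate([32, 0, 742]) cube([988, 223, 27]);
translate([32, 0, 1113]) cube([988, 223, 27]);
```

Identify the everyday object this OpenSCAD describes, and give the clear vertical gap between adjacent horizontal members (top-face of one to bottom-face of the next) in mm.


A bookshelf. The clear shelf gap is 344 mm.

Two tall side panels with 4 horizontal boards between them — a bookshelf. The first two shelf undersides are at z = 0 and z = 371; with shelf thickness 27, the clear gap is 371 − 0 − 27 = 344 mm.


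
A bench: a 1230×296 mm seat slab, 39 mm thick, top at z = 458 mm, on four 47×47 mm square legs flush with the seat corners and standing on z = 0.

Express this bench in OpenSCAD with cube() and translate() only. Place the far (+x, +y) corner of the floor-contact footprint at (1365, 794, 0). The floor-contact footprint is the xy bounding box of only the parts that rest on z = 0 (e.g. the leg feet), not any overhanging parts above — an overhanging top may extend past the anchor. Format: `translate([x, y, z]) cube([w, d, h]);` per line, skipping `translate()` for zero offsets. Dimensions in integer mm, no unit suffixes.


// leg_h = 458 − 39 = 419
translate([135, 498, 419]) cube([1230, 296, 39]);
translate([135, 498, 0]) cube([47, 47, 419]);
translate([135, 747, 0]) cube([47, 47, 419]);
translate([1318, 498, 0]) cube([47, 47, 419]);
translate([1318, 747, 0]) cube([47, 47, 419]);


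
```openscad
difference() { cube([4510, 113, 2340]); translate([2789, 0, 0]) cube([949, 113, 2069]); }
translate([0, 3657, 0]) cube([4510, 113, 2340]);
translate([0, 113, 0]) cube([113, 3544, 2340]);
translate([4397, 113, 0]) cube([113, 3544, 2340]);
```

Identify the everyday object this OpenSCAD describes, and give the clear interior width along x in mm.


A single room. The interior width is 4284 mm.

Four walls enclosing a rectangle with a door in the front wall — a room. Outside width 4510 minus two 113 mm walls gives 4284 mm.


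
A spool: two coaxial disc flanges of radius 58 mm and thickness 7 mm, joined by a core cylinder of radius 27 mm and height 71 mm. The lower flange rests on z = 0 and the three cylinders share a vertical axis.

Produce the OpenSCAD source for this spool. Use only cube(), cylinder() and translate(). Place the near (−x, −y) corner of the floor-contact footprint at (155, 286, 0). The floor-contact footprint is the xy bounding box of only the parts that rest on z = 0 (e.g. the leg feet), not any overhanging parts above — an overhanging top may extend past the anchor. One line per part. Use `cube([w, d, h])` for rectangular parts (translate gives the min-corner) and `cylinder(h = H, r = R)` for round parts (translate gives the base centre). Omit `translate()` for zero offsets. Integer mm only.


translate([213, 344, 0]) cylinder(h = 7, r = 58);
translate([213, 344, 7]) cylinder(h = 71, r = 27);
translate([213, 344, 78]) cylinder(h = 7, r = 58);


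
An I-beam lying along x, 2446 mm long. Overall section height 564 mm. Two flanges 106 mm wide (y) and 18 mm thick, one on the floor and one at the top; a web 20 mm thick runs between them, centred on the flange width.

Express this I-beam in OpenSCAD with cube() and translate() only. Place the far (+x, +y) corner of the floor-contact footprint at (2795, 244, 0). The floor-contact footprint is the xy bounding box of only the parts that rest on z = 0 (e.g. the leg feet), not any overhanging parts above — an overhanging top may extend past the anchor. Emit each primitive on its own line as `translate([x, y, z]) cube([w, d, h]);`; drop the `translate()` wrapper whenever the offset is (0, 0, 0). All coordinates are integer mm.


translate([349, 138, 0]) cube([2446, 106, 18]);
translate([349, 181, 18]) cube([2446, 20, 528]);
translate([349, 138, 546]) cube([2446, 106, 18]);


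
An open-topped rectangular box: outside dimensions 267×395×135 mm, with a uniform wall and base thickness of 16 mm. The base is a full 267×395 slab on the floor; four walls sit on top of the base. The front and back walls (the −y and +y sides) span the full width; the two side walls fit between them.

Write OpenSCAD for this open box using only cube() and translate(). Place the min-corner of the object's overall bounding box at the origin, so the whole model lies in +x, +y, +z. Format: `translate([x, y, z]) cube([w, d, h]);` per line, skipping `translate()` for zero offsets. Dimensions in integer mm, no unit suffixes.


cube([267, 395, 16]);
translate([0, 0, 16]) cube([267, 16, 119]);
translate([0, 379, 16]) cube([267, 16, 119]);
translate([0, 16, 16]) cube([16, 363, 119]);
translate([251, 16, 16]) cube([16, 363, 119]);
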